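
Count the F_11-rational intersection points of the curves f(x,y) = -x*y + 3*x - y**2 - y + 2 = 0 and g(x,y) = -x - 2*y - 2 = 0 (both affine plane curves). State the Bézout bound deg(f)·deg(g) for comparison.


Common zeros: ∅; count = 0; Bézout bound = 2.

deg(f) = 2, deg(g) = 1, so Bézout bound = 2.
Scan x ∈ F_11. For each x, list the y ∈ F_11 with f(x, y) ≡ 0 and those with g(x, y) ≡ 0 (mod 11); the common zeros in that column are the intersection.
  x = 0: f ≡ 0 at y ∈ {1, 9}; g ≡ 0 at y ∈ {10}; common: ∅.
  x = 1: f ≡ 0 at y ∈ ∅; g ≡ 0 at y ∈ {4}; common: ∅.
  x = 2: f ≡ 0 at y ∈ ∅; g ≡ 0 at y ∈ {9}; common: ∅.
  x = 3: f ≡ 0 at y ∈ {0, 7}; g ≡ 0 at y ∈ {3}; common: ∅.
  x = 4: f ≡ 0 at y ∈ {2, 4}; g ≡ 0 at y ∈ {8}; common: ∅.
  x = 5: f ≡ 0 at y ∈ {6, 10}; g ≡ 0 at y ∈ {2}; common: ∅.
  x = 6: f ≡ 0 at y ∈ ∅; g ≡ 0 at y ∈ {7}; common: ∅.
  x = 7: f ≡ 0 at y ∈ ∅; g ≡ 0 at y ∈ {1}; common: ∅.
  x = 8: f ≡ 0 at y ∈ {5, 8}; g ≡ 0 at y ∈ {6}; common: ∅.
  x = 9: f ≡ 0 at y ∈ ∅; g ≡ 0 at y ∈ {0}; common: ∅.
  x = 10: f ≡ 0 at y ∈ ∅; g ≡ 0 at y ∈ {5}; common: ∅.
Collecting: common zeros = ∅, so the count is 0.
Comparison with the Bézout bound: 0 ≤ 2 = deg(f)·deg(g), as expected for curves with no common component (the affine F_11-count falls short of the bound because intersections may lie at infinity, over extension fields, or carry multiplicity).


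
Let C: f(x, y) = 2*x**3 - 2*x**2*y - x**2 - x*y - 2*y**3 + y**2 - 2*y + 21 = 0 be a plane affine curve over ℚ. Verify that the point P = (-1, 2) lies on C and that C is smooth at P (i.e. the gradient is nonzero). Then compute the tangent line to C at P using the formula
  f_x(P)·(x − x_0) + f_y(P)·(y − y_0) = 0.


Tangent line at P: 14*x - 23*y + 60 = 0.

Step 1: f(-1, 2) = 0, so P lies on C.
Step 2: partial derivatives
  f_x(x, y) = 6*x**2 - 4*x*y - 2*x - y, f_y(x, y) = -2*x**2 - x - 6*y**2 + 2*y - 2.
  f_x(P) = 14, f_y(P) = -23 (gradient nonzero, so P is smooth).
Step 3: tangent line at P: 14·(x − -1) + -23·(y − 2) = 0.
Expanding: 14*x - 23*y + 60 = 0.


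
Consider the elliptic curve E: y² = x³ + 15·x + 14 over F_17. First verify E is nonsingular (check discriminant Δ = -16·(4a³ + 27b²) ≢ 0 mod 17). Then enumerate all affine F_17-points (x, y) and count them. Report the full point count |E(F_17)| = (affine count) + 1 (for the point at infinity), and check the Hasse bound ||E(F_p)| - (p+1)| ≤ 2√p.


Affine points = {(1, 8), (1, 9), (2, 1), (2, 16), (3, 1), (3, 16), (4, 6), (4, 11), (8, 0), (10, 5), (10, 12), (12, 1), (12, 16), (13, 3), (13, 14), (16, 7), (16, 10)}; affine count = 17; |E(F_17)| = 18.

Discriminant check: Δ ∝ 4a³ + 27b² = 4·15³ + 27·14² = 4·3375 + 27·196 ≡ 7 (mod 17). Nonzero ⇒ E is nonsingular.
For each x ∈ F_17, compute rhs = x³ + 15·x + 14 mod 17, then count y ∈ F_17 with y² ≡ rhs.
  x = 0: rhs = 14, matching y values: none (0 points).
  x = 1: rhs = 13, matching y values: 8, 9 (2 points).
  x = 2: rhs = 1, matching y values: 1, 16 (2 points).
  x = 3: rhs = 1, matching y values: 1, 16 (2 points).
  x = 4: rhs = 2, matching y values: 6, 11 (2 points).
  x = 5: rhs = 10, matching y values: none (0 points).
  x = 6: rhs = 14, matching y values: none (0 points).
  x = 7: rhs = 3, matching y values: none (0 points).
  x = 8: rhs = 0, matching y values: 0 (1 points).
  x = 9: rhs = 11, matching y values: none (0 points).
  x = 10: rhs = 8, matching y values: 5, 12 (2 points).
  x = 11: rhs = 14, matching y values: none (0 points).
  x = 12: rhs = 1, matching y values: 1, 16 (2 points).
  x = 13: rhs = 9, matching y values: 3, 14 (2 points).
  x = 14: rhs = 10, matching y values: none (0 points).
  x = 15: rhs = 10, matching y values: none (0 points).
  x = 16: rhs = 15, matching y values: 7, 10 (2 points).
Total affine count: 17.
Full point count |E(F_17)| = 17 + 1 = 18.
Hasse bound: |18 − (17+1)| = |0| = 0 ≤ 2√17 ≈ 8.2462 ✓.


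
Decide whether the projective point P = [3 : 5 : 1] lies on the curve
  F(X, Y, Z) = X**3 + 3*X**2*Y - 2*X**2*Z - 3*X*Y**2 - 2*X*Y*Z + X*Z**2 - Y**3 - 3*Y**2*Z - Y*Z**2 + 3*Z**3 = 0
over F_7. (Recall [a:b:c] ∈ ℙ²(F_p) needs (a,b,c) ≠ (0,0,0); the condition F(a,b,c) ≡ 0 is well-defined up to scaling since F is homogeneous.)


F(3,5,1) ≡ 5 (mod 7); P is NOT on the curve.

Evaluate F(3, 5, 1) term-by-term (mod 7).
  X**3 ↦ 1·27·1·1 = 27
  3*X**2*Y ↦ 3·9·5·1 = 135
  -2*X**2*Z ↦ -2·9·1·1 = -18
  -3*X*Y**2 ↦ -3·3·25·1 = -225
  -2*X*Y*Z ↦ -2·3·5·1 = -30
  X*Z**2 ↦ 1·3·1·1 = 3
  -Y**3 ↦ -1·1·125·1 = -125
  -3*Y**2*Z ↦ -3·1·25·1 = -75
  -Y*Z**2 ↦ -1·1·5·1 = -5
  3*Z**3 ↦ 3·1·1·1 = 3
Sum: F(3, 5, 1) = (27) + (135) + (-18) + (-225) + (-30) + (3) + (-125) + (-75) + (-5) + (3) = -310.
Reducing mod 7: -310 ≡ 5 (mod 7).
Since F(a, b, c) ≡ 5 ≠ 0 (mod 7), P does NOT lie on the curve.


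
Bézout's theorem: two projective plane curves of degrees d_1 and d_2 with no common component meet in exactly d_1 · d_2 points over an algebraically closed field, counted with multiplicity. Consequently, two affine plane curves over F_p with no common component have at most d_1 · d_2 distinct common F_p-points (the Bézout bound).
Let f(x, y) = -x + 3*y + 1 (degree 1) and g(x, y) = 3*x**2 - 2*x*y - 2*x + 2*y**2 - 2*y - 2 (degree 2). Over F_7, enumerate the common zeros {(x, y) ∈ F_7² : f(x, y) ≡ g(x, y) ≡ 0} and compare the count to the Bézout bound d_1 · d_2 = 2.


Common zeros: {(5, 6), (6, 4)}; count = 2; Bézout bound = 2.

deg(f) = 1, deg(g) = 2, so Bézout bound = 2.
Scan x ∈ F_7. For each x, list the y ∈ F_7 with f(x, y) ≡ 0 and those with g(x, y) ≡ 0 (mod 7); the common zeros in that column are the intersection.
  x = 0: f ≡ 0 at y ∈ {2}; g ≡ 0 at y ∈ ∅; common: ∅.
  x = 1: f ≡ 0 at y ∈ {0}; g ≡ 0 at y ∈ ∅; common: ∅.
  x = 2: f ≡ 0 at y ∈ {5}; g ≡ 0 at y ∈ {4, 6}; common: ∅.
  x = 3: f ≡ 0 at y ∈ {3}; g ≡ 0 at y ∈ ∅; common: ∅.
  x = 4: f ≡ 0 at y ∈ {1}; g ≡ 0 at y ∈ ∅; common: ∅.
  x = 5: f ≡ 0 at y ∈ {6}; g ≡ 0 at y ∈ {0, 6}; common: {6}.
  x = 6: f ≡ 0 at y ∈ {4}; g ≡ 0 at y ∈ {3, 4}; common: {4}.
Collecting: common zeros = {(5, 6), (6, 4)}, so the count is 2.
Comparison with the Bézout bound: 2 ≤ 2 = deg(f)·deg(g), as expected for curves with no common component (the bound is attained).


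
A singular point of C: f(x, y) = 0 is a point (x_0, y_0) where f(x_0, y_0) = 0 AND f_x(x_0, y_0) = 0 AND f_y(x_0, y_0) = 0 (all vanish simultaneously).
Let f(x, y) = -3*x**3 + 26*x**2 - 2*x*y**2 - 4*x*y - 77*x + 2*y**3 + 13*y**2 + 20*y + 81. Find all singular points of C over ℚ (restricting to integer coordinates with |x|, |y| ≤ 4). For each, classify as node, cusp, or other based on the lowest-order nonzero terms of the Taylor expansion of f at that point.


Singular points: {(3, -1)}; classification: node.

Compute partial derivatives:
  f_x = -9*x**2 + 52*x - 2*y**2 - 4*y - 77.
  f_y = -4*x*y - 4*x + 6*y**2 + 26*y + 20.
Scan x_0 ∈ {−4, ..., 4}. For each x_0, f_y(x_0, y) is a polynomial in y; find its integer roots y ∈ {−4, ..., 4}, then test f_x and f at those candidates.
  x = -4: f_y(-4, y) = 6*y**2 + 42*y + 36; vanishes at y ∈ {-1}. (-4, -1): f_x = -427 ≠ 0.
  x = -3: f_y(-3, y) = 6*y**2 + 38*y + 32; vanishes at y ∈ {-1}. (-3, -1): f_x = -312 ≠ 0.
  x = -2: f_y(-2, y) = 6*y**2 + 34*y + 28; vanishes at y ∈ {-1}. (-2, -1): f_x = -215 ≠ 0.
  x = -1: f_y(-1, y) = 6*y**2 + 30*y + 24; vanishes at y ∈ {-4, -1}. (-1, -4): f_x = -154 ≠ 0; (-1, -1): f_x = -136 ≠ 0.
  x = 0: f_y(0, y) = 6*y**2 + 26*y + 20; vanishes at y ∈ {-1}. (0, -1): f_x = -75 ≠ 0.
  x = 1: f_y(1, y) = 6*y**2 + 22*y + 16; vanishes at y ∈ {-1}. (1, -1): f_x = -32 ≠ 0.
  x = 2: f_y(2, y) = 6*y**2 + 18*y + 12; vanishes at y ∈ {-2, -1}. (2, -2): f_x = -9 ≠ 0; (2, -1): f_x = -7 ≠ 0.
  x = 3: f_y(3, y) = 6*y**2 + 14*y + 8; vanishes at y ∈ {-1}. (3, -1): f_x = 0, f = 0 — SINGULAR.
  x = 4: f_y(4, y) = 6*y**2 + 10*y + 4; vanishes at y ∈ {-1}. (4, -1): f_x = -11 ≠ 0.
Only singular point on the grid: (3, -1).
Classify: substitute x = 3 + u, y = -1 + v and expand: f = -3*u**3 - u**2 - 2*u*v**2 + 2*v**3 + v**2.
No constant or linear terms (consistent with a singular point). Quadratic part: -u**2 + v**2. Cubic part: -3*u**3 - 2*u*v**2 + 2*v**3.
The quadratic part v**2 - u**2 = (v − u)(v + u) splits into two distinct linear factors, so there are two distinct tangent lines y − -1 = ±(x − 3) — this is a node (ordinary double point).
Classification: node.


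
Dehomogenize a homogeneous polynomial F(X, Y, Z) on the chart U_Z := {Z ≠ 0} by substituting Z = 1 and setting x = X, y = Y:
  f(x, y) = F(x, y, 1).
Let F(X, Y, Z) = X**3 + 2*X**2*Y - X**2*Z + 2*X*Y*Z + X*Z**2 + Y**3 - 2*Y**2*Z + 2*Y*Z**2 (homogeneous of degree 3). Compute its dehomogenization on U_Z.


f(x, y) = x**3 + 2*x**2*y - x**2 + 2*x*y + x + y**3 - 2*y**2 + 2*y

On U_Z we set Z = 1. Each monomial c·X^i·Y^j·Z^k in F becomes c·x^i·y^j·1^k = c·x^i·y^j.
Substituting Z = 1: F(X, Y, 1) = x**3 + 2*x**2*y - x**2 + 2*x*y + x + y**3 - 2*y**2 + 2*y.
Note: deg(f) ≤ deg(F) = 3; strict inequality happens when F is divisible by Z (lost terms).


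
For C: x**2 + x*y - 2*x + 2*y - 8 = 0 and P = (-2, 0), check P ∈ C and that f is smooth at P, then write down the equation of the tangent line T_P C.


Tangent line at P: -6*x - 12 = 0.

Step 1: f(-2, 0) = 0, so P lies on C.
Step 2: partial derivatives
  f_x(x, y) = 2*x + y - 2, f_y(x, y) = x + 2.
  f_x(P) = -6, f_y(P) = 0 (gradient nonzero, so P is smooth).
Step 3: tangent line at P: -6·(x − -2) + 0·(y − 0) = 0.
Expanding: -6*x - 12 = 0.


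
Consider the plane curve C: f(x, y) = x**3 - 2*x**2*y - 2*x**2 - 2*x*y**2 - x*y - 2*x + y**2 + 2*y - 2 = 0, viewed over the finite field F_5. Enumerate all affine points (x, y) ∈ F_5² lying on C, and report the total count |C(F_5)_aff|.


Affine F_5-points: {(1, 0), (1, 4), (3, 4)}; count = 3.

For each of the 25 pairs (x, y) ∈ F_5², evaluate f(x, y) mod 5. Record the zeros.
  x = 0: [0↦3, 1↦1, 2↦1, 3↦3, 4↦2]  zeros at y ∈ ∅
  x = 1: [0↦0, 1↦3, 2↦4, 3↦3, 4↦0]  zeros at y ∈ {0, 4}
  x = 2: [0↦4, 1↦3, 2↦1, 3↦3, 4↦4]  zeros at y ∈ ∅
  x = 3: [0↦1, 1↦2, 2↦3, 3↦4, 4↦0]  zeros at y ∈ {4}
  x = 4: [0↦2, 1↦1, 2↦1, 3↦2, 4↦4]  zeros at y ∈ ∅
Collecting zeros: affine points = {(1, 0), (1, 4), (3, 4)}.
Total count |C(F_5)_aff| = 3.


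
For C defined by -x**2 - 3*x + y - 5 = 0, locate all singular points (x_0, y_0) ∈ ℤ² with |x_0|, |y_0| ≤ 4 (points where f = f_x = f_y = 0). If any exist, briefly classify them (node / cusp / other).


No singular points in the scanned grid; C is smooth there.

Compute partial derivatives:
  f_x = -2*x - 3.
  f_y = 1.
f_y = 1 is a nonzero constant, so f_y never vanishes: no point (x, y) can satisfy f = f_x = f_y = 0. In particular no (x, y) ∈ {−4, ..., 4}² is singular; the curve is smooth.


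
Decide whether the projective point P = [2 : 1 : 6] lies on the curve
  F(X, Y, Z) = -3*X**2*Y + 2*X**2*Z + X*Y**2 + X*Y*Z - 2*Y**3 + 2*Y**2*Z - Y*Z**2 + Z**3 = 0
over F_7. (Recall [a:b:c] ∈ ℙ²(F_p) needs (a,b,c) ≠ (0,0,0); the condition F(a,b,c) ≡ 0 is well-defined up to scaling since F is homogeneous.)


F(2,1,6) ≡ 2 (mod 7); P is NOT on the curve.

Evaluate F(2, 1, 6) term-by-term (mod 7).
  -3*X**2*Y ↦ -3·4·1·1 = -12
  2*X**2*Z ↦ 2·4·1·6 = 48
  X*Y**2 ↦ 1·2·1·1 = 2
  X*Y*Z ↦ 1·2·1·6 = 12
  -2*Y**3 ↦ -2·1·1·1 = -2
  2*Y**2*Z ↦ 2·1·1·6 = 12
  -Y*Z**2 ↦ -1·1·1·36 = -36
  Z**3 ↦ 1·1·1·216 = 216
Sum: F(2, 1, 6) = (-12) + (48) + (2) + (12) + (-2) + (12) + (-36) + (216) = 240.
Reducing mod 7: 240 ≡ 2 (mod 7).
Since F(a, b, c) ≡ 2 ≠ 0 (mod 7), P does NOT lie on the curve.


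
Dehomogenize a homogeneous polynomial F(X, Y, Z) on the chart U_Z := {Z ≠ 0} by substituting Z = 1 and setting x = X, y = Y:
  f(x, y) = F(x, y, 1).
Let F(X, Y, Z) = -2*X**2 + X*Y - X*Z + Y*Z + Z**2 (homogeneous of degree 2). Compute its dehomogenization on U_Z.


f(x, y) = -2*x**2 + x*y - x + y + 1

On U_Z we set Z = 1. Each monomial c·X^i·Y^j·Z^k in F becomes c·x^i·y^j·1^k = c·x^i·y^j.
Substituting Z = 1: F(X, Y, 1) = -2*x**2 + x*y - x + y + 1.
Note: deg(f) ≤ deg(F) = 2; strict inequality happens when F is divisible by Z (lost terms).


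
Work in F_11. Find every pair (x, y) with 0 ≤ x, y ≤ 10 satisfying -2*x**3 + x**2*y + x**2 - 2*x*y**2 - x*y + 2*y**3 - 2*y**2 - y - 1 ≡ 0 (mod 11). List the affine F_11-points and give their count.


Affine F_11-points: {(1, 5), (2, 6), (2, 9), (2, 10), (3, 8), (4, 1), (5, 2), (6, 5), (7, 0), (7, 3), (7, 5), (8, 6), (8, 8), (10, 6), (10, 8)}; count = 15.

For each of the 121 pairs (x, y) ∈ F_11², evaluate f(x, y) mod 11. Record the zeros.
  x = 0: [0↦10, 1↦9, 2↦5, 3↦10, 4↦3, 5↦7, 6↦1, 7↦8, 8↦7, 9↦10, 10↦7]  zeros at y ∈ ∅
  x = 1: [0↦9, 1↦6, 2↦7, 3↦2, 4↦3, 5↦0, 6↦5, 7↦8, 8↦10, 9↦1, 10↦4]  zeros at y ∈ {5}
  x = 2: [0↦9, 1↦6, 2↦3, 3↦1, 4↦1, 5↦4, 6↦0, 7↦1, 8↦8, 9↦0, 10↦0]  zeros at y ∈ {6, 9, 10}
  x = 3: [0↦9, 1↦8, 2↦3, 3↦6, 4↦7, 5↦7, 6↦7, 7↦8, 8↦0, 9↦6, 10↦5]  zeros at y ∈ {8}
  x = 4: [0↦8, 1↦0, 2↦6, 3↦5, 4↦9, 5↦8, 6↦3, 7↦6, 8↦7, 9↦7, 10↦7]  zeros at y ∈ {1}
  x = 5: [0↦5, 1↦3, 2↦0, 3↦8, 4↦6, 5↦6, 6↦9, 7↦5, 8↦6, 9↦2, 10↦5]  zeros at y ∈ {2}
  x = 6: [0↦10, 1↦5, 2↦6, 3↦3, 4↦8, 5↦0, 6↦2, 7↦4, 8↦7, 9↦1, 10↦9]  zeros at y ∈ {5}
  x = 7: [0↦0, 1↦5, 2↦1, 3↦0, 4↦3, 5↦0, 6↦3, 7↦2, 8↦9, 9↦3, 10↦7]  zeros at y ∈ {0, 3, 5}
  x = 8: [0↦7, 1↦2, 2↦6, 3↦9, 4↦1, 5↦5, 6↦0, 7↦9, 8↦0, 9↦7, 10↦9]  zeros at y ∈ {6, 8}
  x = 9: [0↦8, 1↦6, 2↦9, 3↦7, 4↦1, 5↦3, 6↦3, 7↦2, 8↦1, 9↦1, 10↦3]  zeros at y ∈ ∅
  x = 10: [0↦2, 1↦5, 2↦9, 3↦4, 4↦2, 5↦4, 6↦0, 7↦2, 8↦0, 9↦6, 10↦10]  zeros at y ∈ {6, 8}
Collecting zeros: affine points = {(1, 5), (2, 6), (2, 9), (2, 10), (3, 8), (4, 1), (5, 2), (6, 5), (7, 0), (7, 3), (7, 5), (8, 6), (8, 8), (10, 6), (10, 8)}.
Total count |C(F_11)_aff| = 15.


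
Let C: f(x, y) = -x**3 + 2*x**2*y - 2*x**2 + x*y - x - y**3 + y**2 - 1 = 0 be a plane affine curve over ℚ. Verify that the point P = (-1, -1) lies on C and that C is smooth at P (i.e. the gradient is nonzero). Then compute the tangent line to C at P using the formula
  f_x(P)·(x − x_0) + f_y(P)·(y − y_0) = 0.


Tangent line at P: 3*x - 4*y - 1 = 0.

Step 1: f(-1, -1) = 0, so P lies on C.
Step 2: partial derivatives
  f_x(x, y) = -3*x**2 + 4*x*y - 4*x + y - 1, f_y(x, y) = 2*x**2 + x - 3*y**2 + 2*y.
  f_x(P) = 3, f_y(P) = -4 (gradient nonzero, so P is smooth).
Step 3: tangent line at P: 3·(x − -1) + -4·(y − -1) = 0.
Expanding: 3*x - 4*y - 1 = 0.


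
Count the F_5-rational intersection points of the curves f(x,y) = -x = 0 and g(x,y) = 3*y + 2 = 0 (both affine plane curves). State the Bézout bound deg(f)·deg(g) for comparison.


Common zeros: {(0, 1)}; count = 1; Bézout bound = 1.

deg(f) = 1, deg(g) = 1, so Bézout bound = 1.
Scan x ∈ F_5. For each x, list the y ∈ F_5 with f(x, y) ≡ 0 and those with g(x, y) ≡ 0 (mod 5); the common zeros in that column are the intersection.
  x = 0: f ≡ 0 at y ∈ {0, 1, 2, 3, 4}; g ≡ 0 at y ∈ {1}; common: {1}.
  x = 1: f ≡ 0 at y ∈ ∅; g ≡ 0 at y ∈ {1}; common: ∅.
  x = 2: f ≡ 0 at y ∈ ∅; g ≡ 0 at y ∈ {1}; common: ∅.
  x = 3: f ≡ 0 at y ∈ ∅; g ≡ 0 at y ∈ {1}; common: ∅.
  x = 4: f ≡ 0 at y ∈ ∅; g ≡ 0 at y ∈ {1}; common: ∅.
Collecting: common zeros = {(0, 1)}, so the count is 1.
Comparison with the Bézout bound: 1 ≤ 1 = deg(f)·deg(g), as expected for curves with no common component (the bound is attained).


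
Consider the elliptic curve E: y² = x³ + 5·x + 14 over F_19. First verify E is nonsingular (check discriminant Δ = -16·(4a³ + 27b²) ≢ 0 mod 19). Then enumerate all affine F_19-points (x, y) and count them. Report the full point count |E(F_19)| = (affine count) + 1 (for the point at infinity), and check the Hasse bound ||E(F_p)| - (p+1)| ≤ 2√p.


Affine points = {(1, 1), (1, 18), (9, 3), (9, 16), (10, 0), (12, 4), (12, 15), (14, 4), (14, 15), (15, 5), (15, 14)}; affine count = 11; |E(F_19)| = 12.

Discriminant check: Δ ∝ 4a³ + 27b² = 4·5³ + 27·14² = 4·125 + 27·196 ≡ 16 (mod 19). Nonzero ⇒ E is nonsingular.
For each x ∈ F_19, compute rhs = x³ + 5·x + 14 mod 19, then count y ∈ F_19 with y² ≡ rhs.
  x = 0: rhs = 14, matching y values: none (0 points).
  x = 1: rhs = 1, matching y values: 1, 18 (2 points).
  x = 2: rhs = 13, matching y values: none (0 points).
  x = 3: rhs = 18, matching y values: none (0 points).
  x = 4: rhs = 3, matching y values: none (0 points).
  x = 5: rhs = 12, matching y values: none (0 points).
  x = 6: rhs = 13, matching y values: none (0 points).
  x = 7: rhs = 12, matching y values: none (0 points).
  x = 8: rhs = 15, matching y values: none (0 points).
  x = 9: rhs = 9, matching y values: 3, 16 (2 points).
  x = 10: rhs = 0, matching y values: 0 (1 points).
  x = 11: rhs = 13, matching y values: none (0 points).
  x = 12: rhs = 16, matching y values: 4, 15 (2 points).
  x = 13: rhs = 15, matching y values: none (0 points).
  x = 14: rhs = 16, matching y values: 4, 15 (2 points).
  x = 15: rhs = 6, matching y values: 5, 14 (2 points).
  x = 16: rhs = 10, matching y values: none (0 points).
  x = 17: rhs = 15, matching y values: none (0 points).
  x = 18: rhs = 8, matching y values: none (0 points).
Total affine count: 11.
Full point count |E(F_19)| = 11 + 1 = 12.
Hasse bound: |12 − (19+1)| = |-8| = 8 ≤ 2√19 ≈ 8.7178 ✓.


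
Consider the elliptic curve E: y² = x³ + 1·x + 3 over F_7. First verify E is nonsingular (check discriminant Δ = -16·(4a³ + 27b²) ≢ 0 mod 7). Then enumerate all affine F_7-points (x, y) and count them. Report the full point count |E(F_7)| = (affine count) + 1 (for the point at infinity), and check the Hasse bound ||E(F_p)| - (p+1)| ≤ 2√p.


Affine points = {(4, 1), (4, 6), (5, 0), (6, 1), (6, 6)}; affine count = 5; |E(F_7)| = 6.

Discriminant check: Δ ∝ 4a³ + 27b² = 4·1³ + 27·3² = 4·1 + 27·9 ≡ 2 (mod 7). Nonzero ⇒ E is nonsingular.
For each x ∈ F_7, compute rhs = x³ + 1·x + 3 mod 7, then count y ∈ F_7 with y² ≡ rhs.
  x = 0: rhs = 3, matching y values: none (0 points).
  x = 1: rhs = 5, matching y values: none (0 points).
  x = 2: rhs = 6, matching y values: none (0 points).
  x = 3: rhs = 5, matching y values: none (0 points).
  x = 4: rhs = 1, matching y values: 1, 6 (2 points).
  x = 5: rhs = 0, matching y values: 0 (1 points).
  x = 6: rhs = 1, matching y values: 1, 6 (2 points).
Total affine count: 5.
Full point count |E(F_7)| = 5 + 1 = 6.
Hasse bound: |6 − (7+1)| = |-2| = 2 ≤ 2√7 ≈ 5.2915 ✓.


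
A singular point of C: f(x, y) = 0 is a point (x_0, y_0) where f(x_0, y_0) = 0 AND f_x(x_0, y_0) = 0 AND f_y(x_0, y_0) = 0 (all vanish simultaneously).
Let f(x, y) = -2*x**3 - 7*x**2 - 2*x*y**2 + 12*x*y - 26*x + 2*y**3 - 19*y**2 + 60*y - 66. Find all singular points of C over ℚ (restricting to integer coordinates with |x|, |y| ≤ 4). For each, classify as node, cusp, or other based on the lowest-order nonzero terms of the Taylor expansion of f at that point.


Singular points: {(-1, 3)}; classification: node.

Compute partial derivatives:
  f_x = -6*x**2 - 14*x - 2*y**2 + 12*y - 26.
  f_y = -4*x*y + 12*x + 6*y**2 - 38*y + 60.
Scan x_0 ∈ {−4, ..., 4}. For each x_0, f_y(x_0, y) is a polynomial in y; find its integer roots y ∈ {−4, ..., 4}, then test f_x and f at those candidates.
  x = -4: f_y(-4, y) = 6*y**2 - 22*y + 12; vanishes at y ∈ {3}. (-4, 3): f_x = -48 ≠ 0.
  x = -3: f_y(-3, y) = 6*y**2 - 26*y + 24; vanishes at y ∈ {3}. (-3, 3): f_x = -20 ≠ 0.
  x = -2: f_y(-2, y) = 6*y**2 - 30*y + 36; vanishes at y ∈ {2, 3}. (-2, 2): f_x = -6 ≠ 0; (-2, 3): f_x = -4 ≠ 0.
  x = -1: f_y(-1, y) = 6*y**2 - 34*y + 48; vanishes at y ∈ {3}. (-1, 3): f_x = 0, f = 0 — SINGULAR.
  x = 0: f_y(0, y) = 6*y**2 - 38*y + 60; vanishes at y ∈ {3}. (0, 3): f_x = -8 ≠ 0.
  x = 1: f_y(1, y) = 6*y**2 - 42*y + 72; vanishes at y ∈ {3, 4}. (1, 3): f_x = -28 ≠ 0; (1, 4): f_x = -30 ≠ 0.
  x = 2: f_y(2, y) = 6*y**2 - 46*y + 84; vanishes at y ∈ {3}. (2, 3): f_x = -60 ≠ 0.
  x = 3: f_y(3, y) = 6*y**2 - 50*y + 96; vanishes at y ∈ {3}. (3, 3): f_x = -104 ≠ 0.
  x = 4: f_y(4, y) = 6*y**2 - 54*y + 108; vanishes at y ∈ {3}. (4, 3): f_x = -160 ≠ 0.
Only singular point on the grid: (-1, 3).
Classify: substitute x = -1 + u, y = 3 + v and expand: f = -2*u**3 - u**2 - 2*u*v**2 + 2*v**3 + v**2.
No constant or linear terms (consistent with a singular point). Quadratic part: -u**2 + v**2. Cubic part: -2*u**3 - 2*u*v**2 + 2*v**3.
The quadratic part v**2 - u**2 = (v − u)(v + u) splits into two distinct linear factors, so there are two distinct tangent lines y − 3 = ±(x − -1) — this is a node (ordinary double point).
Classification: node.


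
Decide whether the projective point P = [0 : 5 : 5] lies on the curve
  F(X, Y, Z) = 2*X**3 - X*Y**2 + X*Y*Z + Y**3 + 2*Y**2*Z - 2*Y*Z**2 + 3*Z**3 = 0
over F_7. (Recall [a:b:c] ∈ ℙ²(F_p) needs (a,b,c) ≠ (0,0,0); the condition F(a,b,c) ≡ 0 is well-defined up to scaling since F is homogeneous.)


F(0,5,5) ≡ 3 (mod 7); P is NOT on the curve.

Evaluate F(0, 5, 5) term-by-term (mod 7).
  2*X**3 ↦ 2·0·1·1 = 0
  -X*Y**2 ↦ -1·0·25·1 = 0
  X*Y*Z ↦ 1·0·5·5 = 0
  Y**3 ↦ 1·1·125·1 = 125
  2*Y**2*Z ↦ 2·1·25·5 = 250
  -2*Y*Z**2 ↦ -2·1·5·25 = -250
  3*Z**3 ↦ 3·1·1·125 = 375
Sum: F(0, 5, 5) = (0) + (0) + (0) + (125) + (250) + (-250) + (375) = 500.
Reducing mod 7: 500 ≡ 3 (mod 7).
Since F(a, b, c) ≡ 3 ≠ 0 (mod 7), P does NOT lie on the curve.


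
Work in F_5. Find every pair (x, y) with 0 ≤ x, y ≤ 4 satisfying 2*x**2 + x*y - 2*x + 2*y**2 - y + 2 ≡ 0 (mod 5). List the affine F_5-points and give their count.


Affine F_5-points: {(0, 4), (1, 2), (1, 3), (4, 2), (4, 4)}; count = 5.

For each of the 25 pairs (x, y) ∈ F_5², evaluate f(x, y) mod 5. Record the zeros.
  x = 0: [0↦2, 1↦3, 2↦3, 3↦2, 4↦0]  zeros at y ∈ {4}
  x = 1: [0↦2, 1↦4, 2↦0, 3↦0, 4↦4]  zeros at y ∈ {2, 3}
  x = 2: [0↦1, 1↦4, 2↦1, 3↦2, 4↦2]  zeros at y ∈ ∅
  x = 3: [0↦4, 1↦3, 2↦1, 3↦3, 4↦4]  zeros at y ∈ ∅
  x = 4: [0↦1, 1↦1, 2↦0, 3↦3, 4↦0]  zeros at y ∈ {2, 4}
Collecting zeros: affine points = {(0, 4), (1, 2), (1, 3), (4, 2), (4, 4)}.
Total count |C(F_5)_aff| = 5.


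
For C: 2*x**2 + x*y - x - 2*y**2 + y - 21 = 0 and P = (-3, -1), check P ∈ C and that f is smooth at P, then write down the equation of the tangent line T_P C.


Tangent line at P: -14*x + 2*y - 40 = 0.

Step 1: f(-3, -1) = 0, so P lies on C.
Step 2: partial derivatives
  f_x(x, y) = 4*x + y - 1, f_y(x, y) = x - 4*y + 1.
  f_x(P) = -14, f_y(P) = 2 (gradient nonzero, so P is smooth).
Step 3: tangent line at P: -14·(x − -3) + 2·(y − -1) = 0.
Expanding: -14*x + 2*y - 40 = 0.


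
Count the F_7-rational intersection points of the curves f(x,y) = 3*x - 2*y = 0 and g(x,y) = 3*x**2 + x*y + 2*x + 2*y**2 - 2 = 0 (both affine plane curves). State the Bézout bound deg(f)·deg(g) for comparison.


Common zeros: ∅; count = 0; Bézout bound = 2.

deg(f) = 1, deg(g) = 2, so Bézout bound = 2.
Scan x ∈ F_7. For each x, list the y ∈ F_7 with f(x, y) ≡ 0 and those with g(x, y) ≡ 0 (mod 7); the common zeros in that column are the intersection.
  x = 0: f ≡ 0 at y ∈ {0}; g ≡ 0 at y ∈ {1, 6}; common: ∅.
  x = 1: f ≡ 0 at y ∈ {5}; g ≡ 0 at y ∈ ∅; common: ∅.
  x = 2: f ≡ 0 at y ∈ {3}; g ≡ 0 at y ∈ {0, 6}; common: ∅.
  x = 3: f ≡ 0 at y ∈ {1}; g ≡ 0 at y ∈ ∅; common: ∅.
  x = 4: f ≡ 0 at y ∈ {6}; g ≡ 0 at y ∈ {2, 3}; common: ∅.
  x = 5: f ≡ 0 at y ∈ {4}; g ≡ 0 at y ∈ ∅; common: ∅.
  x = 6: f ≡ 0 at y ∈ {2}; g ≡ 0 at y ∈ {1, 3}; common: ∅.
Collecting: common zeros = ∅, so the count is 0.
Comparison with the Bézout bound: 0 ≤ 2 = deg(f)·deg(g), as expected for curves with no common component (the affine F_7-count falls short of the bound because intersections may lie at infinity, over extension fields, or carry multiplicity).


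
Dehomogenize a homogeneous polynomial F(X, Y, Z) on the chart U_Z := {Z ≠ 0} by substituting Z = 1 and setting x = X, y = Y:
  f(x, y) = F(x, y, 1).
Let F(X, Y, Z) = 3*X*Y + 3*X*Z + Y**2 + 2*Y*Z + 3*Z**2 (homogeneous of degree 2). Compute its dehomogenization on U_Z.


f(x, y) = 3*x*y + 3*x + y**2 + 2*y + 3

On U_Z we set Z = 1. Each monomial c·X^i·Y^j·Z^k in F becomes c·x^i·y^j·1^k = c·x^i·y^j.
Substituting Z = 1: F(X, Y, 1) = 3*x*y + 3*x + y**2 + 2*y + 3.
Note: deg(f) ≤ deg(F) = 2; strict inequality happens when F is divisible by Z (lost terms).


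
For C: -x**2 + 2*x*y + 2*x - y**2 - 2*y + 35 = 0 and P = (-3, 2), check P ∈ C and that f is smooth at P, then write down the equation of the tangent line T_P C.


Tangent line at P: 12*x - 12*y + 60 = 0.

Step 1: f(-3, 2) = 0, so P lies on C.
Step 2: partial derivatives
  f_x(x, y) = -2*x + 2*y + 2, f_y(x, y) = 2*x - 2*y - 2.
  f_x(P) = 12, f_y(P) = -12 (gradient nonzero, so P is smooth).
Step 3: tangent line at P: 12·(x − -3) + -12·(y − 2) = 0.
Expanding: 12*x - 12*y + 60 = 0.


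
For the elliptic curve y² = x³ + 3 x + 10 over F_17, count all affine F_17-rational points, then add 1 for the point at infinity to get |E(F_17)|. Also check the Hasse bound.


Affine points = {(4, 1), (4, 16), (7, 0), (8, 6), (8, 11), (9, 1), (9, 16), (13, 6), (13, 11), (14, 5), (14, 12), (15, 8), (15, 9)}; affine count = 13; |E(F_17)| = 14.

Discriminant check: Δ ∝ 4a³ + 27b² = 4·3³ + 27·10² = 4·27 + 27·100 ≡ 3 (mod 17). Nonzero ⇒ E is nonsingular.
For each x ∈ F_17, compute rhs = x³ + 3·x + 10 mod 17, then count y ∈ F_17 with y² ≡ rhs.
  x = 0: rhs = 10, matching y values: none (0 points).
  x = 1: rhs = 14, matching y values: none (0 points).
  x = 2: rhs = 7, matching y values: none (0 points).
  x = 3: rhs = 12, matching y values: none (0 points).
  x = 4: rhs = 1, matching y values: 1, 16 (2 points).
  x = 5: rhs = 14, matching y values: none (0 points).
  x = 6: rhs = 6, matching y values: none (0 points).
  x = 7: rhs = 0, matching y values: 0 (1 points).
  x = 8: rhs = 2, matching y values: 6, 11 (2 points).
  x = 9: rhs = 1, matching y values: 1, 16 (2 points).
  x = 10: rhs = 3, matching y values: none (0 points).
  x = 11: rhs = 14, matching y values: none (0 points).
  x = 12: rhs = 6, matching y values: none (0 points).
  x = 13: rhs = 2, matching y values: 6, 11 (2 points).
  x = 14: rhs = 8, matching y values: 5, 12 (2 points).
  x = 15: rhs = 13, matching y values: 8, 9 (2 points).
  x = 16: rhs = 6, matching y values: none (0 points).
Total affine count: 13.
Full point count |E(F_17)| = 13 + 1 = 14.
Hasse bound: |14 − (17+1)| = |-4| = 4 ≤ 2√17 ≈ 8.2462 ✓.


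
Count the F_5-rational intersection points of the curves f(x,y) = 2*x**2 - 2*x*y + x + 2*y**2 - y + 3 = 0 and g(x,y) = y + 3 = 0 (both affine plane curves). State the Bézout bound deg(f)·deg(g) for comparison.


Common zeros: ∅; count = 0; Bézout bound = 2.

deg(f) = 2, deg(g) = 1, so Bézout bound = 2.
Scan x ∈ F_5. For each x, list the y ∈ F_5 with f(x, y) ≡ 0 and those with g(x, y) ≡ 0 (mod 5); the common zeros in that column are the intersection.
  x = 0: f ≡ 0 at y ∈ ∅; g ≡ 0 at y ∈ {2}; common: ∅.
  x = 1: f ≡ 0 at y ∈ {1, 3}; g ≡ 0 at y ∈ {2}; common: ∅.
  x = 2: f ≡ 0 at y ∈ {1, 4}; g ≡ 0 at y ∈ {2}; common: ∅.
  x = 3: f ≡ 0 at y ∈ ∅; g ≡ 0 at y ∈ {2}; common: ∅.
  x = 4: f ≡ 0 at y ∈ {3, 4}; g ≡ 0 at y ∈ {2}; common: ∅.
Collecting: common zeros = ∅, so the count is 0.
Comparison with the Bézout bound: 0 ≤ 2 = deg(f)·deg(g), as expected for curves with no common component (the affine F_5-count falls short of the bound because intersections may lie at infinity, over extension fields, or carry multiplicity).


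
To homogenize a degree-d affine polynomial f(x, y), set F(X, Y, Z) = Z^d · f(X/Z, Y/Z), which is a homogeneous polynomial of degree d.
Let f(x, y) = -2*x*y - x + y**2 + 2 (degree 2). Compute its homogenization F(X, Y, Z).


F(X, Y, Z) = -2*X*Y - X*Z + Y**2 + 2*Z**2

deg(f) = 2.
Substitute x = X/Z, y = Y/Z into f, then multiply by Z^2.
  monomial -2·x^1·y^1 ↦ -2·X^1·Y^1·Z^0.
  monomial -1·x^1·y^0 ↦ -1·X^1·Y^0·Z^1.
  monomial 1·x^0·y^2 ↦ 1·X^0·Y^2·Z^0.
  monomial 2·x^0·y^0 ↦ 2·X^0·Y^0·Z^2.
Collecting: F(X, Y, Z) = -2*X*Y - X*Z + Y**2 + 2*Z**2.


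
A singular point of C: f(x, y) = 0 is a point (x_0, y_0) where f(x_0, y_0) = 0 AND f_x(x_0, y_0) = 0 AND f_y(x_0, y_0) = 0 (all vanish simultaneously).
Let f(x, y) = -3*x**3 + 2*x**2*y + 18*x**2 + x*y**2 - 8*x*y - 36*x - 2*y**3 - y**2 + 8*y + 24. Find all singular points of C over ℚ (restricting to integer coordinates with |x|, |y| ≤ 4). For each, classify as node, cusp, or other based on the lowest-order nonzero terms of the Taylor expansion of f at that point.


Singular points: {(2, 0)}; classification: cusp.

Compute partial derivatives:
  f_x = -9*x**2 + 4*x*y + 36*x + y**2 - 8*y - 36.
  f_y = 2*x**2 + 2*x*y - 8*x - 6*y**2 - 2*y + 8.
Scan x_0 ∈ {−4, ..., 4}. For each x_0, f_y(x_0, y) is a polynomial in y; find its integer roots y ∈ {−4, ..., 4}, then test f_x and f at those candidates.
  x = -4: f_y(-4, y) = -6*y**2 - 10*y + 72; no integer root y with |y| ≤ 4.
  x = -3: f_y(-3, y) = -6*y**2 - 8*y + 50; no integer root y with |y| ≤ 4.
  x = -2: f_y(-2, y) = -6*y**2 - 6*y + 32; no integer root y with |y| ≤ 4.
  x = -1: f_y(-1, y) = -6*y**2 - 4*y + 18; no integer root y with |y| ≤ 4.
  x = 0: f_y(0, y) = -6*y**2 - 2*y + 8; vanishes at y ∈ {1}. (0, 1): f_x = -43 ≠ 0.
  x = 1: f_y(1, y) = 2 - 6*y**2; no integer root y with |y| ≤ 4.
  x = 2: f_y(2, y) = -6*y**2 + 2*y; vanishes at y ∈ {0}. (2, 0): f_x = 0, f = 0 — SINGULAR.
  x = 3: f_y(3, y) = -6*y**2 + 4*y + 2; vanishes at y ∈ {1}. (3, 1): f_x = -4 ≠ 0.
  x = 4: f_y(4, y) = -6*y**2 + 6*y + 8; no integer root y with |y| ≤ 4.
Only singular point on the grid: (2, 0).
Classify: substitute x = 2 + u, y = 0 + v and expand: f = -3*u**3 + 2*u**2*v + u*v**2 - 2*v**3 + v**2.
No constant or linear terms (consistent with a singular point). Quadratic part: v**2. Cubic part: -3*u**3 + 2*u**2*v + u*v**2 - 2*v**3.
The quadratic part v**2 is a perfect square, so there is a single (double) tangent line v = 0, i.e. y = 0. Restricting the cubic part to that line (v = 0) leaves -3*u**3 ≠ 0, so f is not divisible by v and the branch is v² ≈ 3*u**3 to lowest order — this is a cusp.
Classification: cusp.


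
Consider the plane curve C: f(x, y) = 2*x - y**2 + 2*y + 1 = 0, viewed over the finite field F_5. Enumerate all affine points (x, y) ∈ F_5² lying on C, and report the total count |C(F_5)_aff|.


Affine F_5-points: {(1, 3), (1, 4), (2, 0), (2, 2), (4, 1)}; count = 5.

For each of the 25 pairs (x, y) ∈ F_5², evaluate f(x, y) mod 5. Record the zeros.
  x = 0: [0↦1, 1↦2, 2↦1, 3↦3, 4↦3]  zeros at y ∈ ∅
  x = 1: [0↦3, 1↦4, 2↦3, 3↦0, 4↦0]  zeros at y ∈ {3, 4}
  x = 2: [0↦0, 1↦1, 2↦0, 3↦2, 4↦2]  zeros at y ∈ {0, 2}
  x = 3: [0↦2, 1↦3, 2↦2, 3↦4, 4↦4]  zeros at y ∈ ∅
  x = 4: [0↦4, 1↦0, 2↦4, 3↦1, 4↦1]  zeros at y ∈ {1}
Collecting zeros: affine points = {(1, 3), (1, 4), (2, 0), (2, 2), (4, 1)}.
Total count |C(F_5)_aff| = 5.


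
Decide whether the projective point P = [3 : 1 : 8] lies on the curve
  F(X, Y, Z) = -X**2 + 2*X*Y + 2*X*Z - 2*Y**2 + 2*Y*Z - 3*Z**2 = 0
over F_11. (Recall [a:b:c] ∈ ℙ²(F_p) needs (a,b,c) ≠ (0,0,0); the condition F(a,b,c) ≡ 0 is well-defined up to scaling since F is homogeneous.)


F(3,1,8) ≡ 10 (mod 11); P is NOT on the curve.

Evaluate F(3, 1, 8) term-by-term (mod 11).
  -X**2 ↦ -1·9·1·1 = -9
  2*X*Y ↦ 2·3·1·1 = 6
  2*X*Z ↦ 2·3·1·8 = 48
  -2*Y**2 ↦ -2·1·1·1 = -2
  2*Y*Z ↦ 2·1·1·8 = 16
  -3*Z**2 ↦ -3·1·1·64 = -192
Sum: F(3, 1, 8) = (-9) + (6) + (48) + (-2) + (16) + (-192) = -133.
Reducing mod 11: -133 ≡ 10 (mod 11).
Since F(a, b, c) ≡ 10 ≠ 0 (mod 11), P does NOT lie on the curve.


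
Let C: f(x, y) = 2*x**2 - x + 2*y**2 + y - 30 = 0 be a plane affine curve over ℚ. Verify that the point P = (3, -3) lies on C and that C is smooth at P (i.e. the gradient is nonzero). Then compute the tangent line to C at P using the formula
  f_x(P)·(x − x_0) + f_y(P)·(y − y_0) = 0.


Tangent line at P: 11*x - 11*y - 66 = 0.

Step 1: f(3, -3) = 0, so P lies on C.
Step 2: partial derivatives
  f_x(x, y) = 4*x - 1, f_y(x, y) = 4*y + 1.
  f_x(P) = 11, f_y(P) = -11 (gradient nonzero, so P is smooth).
Step 3: tangent line at P: 11·(x − 3) + -11·(y − -3) = 0.
Expanding: 11*x - 11*y - 66 = 0.


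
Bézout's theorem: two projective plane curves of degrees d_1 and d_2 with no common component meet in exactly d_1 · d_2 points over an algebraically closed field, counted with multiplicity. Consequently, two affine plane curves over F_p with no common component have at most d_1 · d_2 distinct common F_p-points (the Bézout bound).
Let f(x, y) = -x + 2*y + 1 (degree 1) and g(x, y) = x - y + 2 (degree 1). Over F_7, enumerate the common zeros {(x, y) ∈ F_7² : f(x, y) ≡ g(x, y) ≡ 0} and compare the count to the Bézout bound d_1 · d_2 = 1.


Common zeros: {(2, 4)}; count = 1; Bézout bound = 1.

deg(f) = 1, deg(g) = 1, so Bézout bound = 1.
Scan x ∈ F_7. For each x, list the y ∈ F_7 with f(x, y) ≡ 0 and those with g(x, y) ≡ 0 (mod 7); the common zeros in that column are the intersection.
  x = 0: f ≡ 0 at y ∈ {3}; g ≡ 0 at y ∈ {2}; common: ∅.
  x = 1: f ≡ 0 at y ∈ {0}; g ≡ 0 at y ∈ {3}; common: ∅.
  x = 2: f ≡ 0 at y ∈ {4}; g ≡ 0 at y ∈ {4}; common: {4}.
  x = 3: f ≡ 0 at y ∈ {1}; g ≡ 0 at y ∈ {5}; common: ∅.
  x = 4: f ≡ 0 at y ∈ {5}; g ≡ 0 at y ∈ {6}; common: ∅.
  x = 5: f ≡ 0 at y ∈ {2}; g ≡ 0 at y ∈ {0}; common: ∅.
  x = 6: f ≡ 0 at y ∈ {6}; g ≡ 0 at y ∈ {1}; common: ∅.
Collecting: common zeros = {(2, 4)}, so the count is 1.
Comparison with the Bézout bound: 1 ≤ 1 = deg(f)·deg(g), as expected for curves with no common component (the bound is attained).


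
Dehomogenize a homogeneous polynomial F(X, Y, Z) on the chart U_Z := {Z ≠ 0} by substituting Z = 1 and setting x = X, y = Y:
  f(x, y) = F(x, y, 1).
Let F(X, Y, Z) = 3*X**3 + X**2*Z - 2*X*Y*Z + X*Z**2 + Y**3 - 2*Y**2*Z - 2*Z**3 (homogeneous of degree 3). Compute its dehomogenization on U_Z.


f(x, y) = 3*x**3 + x**2 - 2*x*y + x + y**3 - 2*y**2 - 2

On U_Z we set Z = 1. Each monomial c·X^i·Y^j·Z^k in F becomes c·x^i·y^j·1^k = c·x^i·y^j.
Substituting Z = 1: F(X, Y, 1) = 3*x**3 + x**2 - 2*x*y + x + y**3 - 2*y**2 - 2.
Note: deg(f) ≤ deg(F) = 3; strict inequality happens when F is divisible by Z (lost terms).


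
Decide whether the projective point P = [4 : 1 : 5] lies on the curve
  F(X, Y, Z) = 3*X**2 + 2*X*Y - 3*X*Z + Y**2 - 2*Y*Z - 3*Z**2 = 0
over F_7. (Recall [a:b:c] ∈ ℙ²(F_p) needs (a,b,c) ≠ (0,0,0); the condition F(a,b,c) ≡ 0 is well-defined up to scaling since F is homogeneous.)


F(4,1,5) ≡ 3 (mod 7); P is NOT on the curve.

Evaluate F(4, 1, 5) term-by-term (mod 7).
  3*X**2 ↦ 3·16·1·1 = 48
  2*X*Y ↦ 2·4·1·1 = 8
  -3*X*Z ↦ -3·4·1·5 = -60
  Y**2 ↦ 1·1·1·1 = 1
  -2*Y*Z ↦ -2·1·1·5 = -10
  -3*Z**2 ↦ -3·1·1·25 = -75
Sum: F(4, 1, 5) = (48) + (8) + (-60) + (1) + (-10) + (-75) = -88.
Reducing mod 7: -88 ≡ 3 (mod 7).
Since F(a, b, c) ≡ 3 ≠ 0 (mod 7), P does NOT lie on the curve.


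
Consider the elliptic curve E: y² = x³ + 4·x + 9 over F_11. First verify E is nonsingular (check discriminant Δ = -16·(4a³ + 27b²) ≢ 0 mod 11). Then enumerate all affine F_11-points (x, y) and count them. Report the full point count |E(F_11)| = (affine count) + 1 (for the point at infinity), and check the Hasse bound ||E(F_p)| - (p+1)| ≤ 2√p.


Affine points = {(0, 3), (0, 8), (1, 5), (1, 6), (2, 5), (2, 6), (3, 2), (3, 9), (4, 1), (4, 10), (5, 0), (8, 5), (8, 6), (9, 2), (9, 9), (10, 2), (10, 9)}; affine count = 17; |E(F_11)| = 18.

Discriminant check: Δ ∝ 4a³ + 27b² = 4·4³ + 27·9² = 4·64 + 27·81 ≡ 1 (mod 11). Nonzero ⇒ E is nonsingular.
For each x ∈ F_11, compute rhs = x³ + 4·x + 9 mod 11, then count y ∈ F_11 with y² ≡ rhs.
  x = 0: rhs = 9, matching y values: 3, 8 (2 points).
  x = 1: rhs = 3, matching y values: 5, 6 (2 points).
  x = 2: rhs = 3, matching y values: 5, 6 (2 points).
  x = 3: rhs = 4, matching y values: 2, 9 (2 points).
  x = 4: rhs = 1, matching y values: 1, 10 (2 points).
  x = 5: rhs = 0, matching y values: 0 (1 points).
  x = 6: rhs = 7, matching y values: none (0 points).
  x = 7: rhs = 6, matching y values: none (0 points).
  x = 8: rhs = 3, matching y values: 5, 6 (2 points).
  x = 9: rhs = 4, matching y values: 2, 9 (2 points).
  x = 10: rhs = 4, matching y values: 2, 9 (2 points).
Total affine count: 17.
Full point count |E(F_11)| = 17 + 1 = 18.
Hasse bound: |18 − (11+1)| = |6| = 6 ≤ 2√11 ≈ 6.6332 ✓.


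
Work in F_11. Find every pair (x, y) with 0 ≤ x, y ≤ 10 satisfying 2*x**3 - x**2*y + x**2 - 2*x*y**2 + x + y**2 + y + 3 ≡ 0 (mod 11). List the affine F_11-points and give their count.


Affine F_11-points: {(0, 5), (2, 3), (2, 7), (3, 2), (3, 3), (4, 5), (4, 7), (6, 2), (7, 3), (7, 6), (8, 2), (8, 7), (9, 0), (9, 5)}; count = 14.

For each of the 121 pairs (x, y) ∈ F_11², evaluate f(x, y) mod 11. Record the zeros.
  x = 0: [0↦3, 1↦5, 2↦9, 3↦4, 4↦1, 5↦0, 6↦1, 7↦4, 8↦9, 9↦5, 10↦3]  zeros at y ∈ {5}
  x = 1: [0↦7, 1↦6, 2↦3, 3↦9, 4↦2, 5↦4, 6↦4, 7↦2, 8↦9, 9↦3, 10↦6]  zeros at y ∈ ∅
  x = 2: [0↦3, 1↦8, 2↦7, 3↦0, 4↦9, 5↦1, 6↦9, 7↦0, 8↦7, 9↦8, 10↦3]  zeros at y ∈ {3, 7}
  x = 3: [0↦3, 1↦1, 2↦0, 3↦0, 4↦1, 5↦3, 6↦6, 7↦10, 8↦4, 9↦10, 10↦6]  zeros at y ∈ {2, 3}
  x = 4: [0↦8, 1↦8, 2↦5, 3↦10, 4↦1, 5↦0, 6↦7, 7↦0, 8↦1, 9↦10, 10↦5]  zeros at y ∈ {5, 7}
  x = 5: [0↦8, 1↦8, 2↦1, 3↦9, 4↦10, 5↦4, 6↦2, 7↦4, 8↦10, 9↦9, 10↦1]  zeros at y ∈ ∅
  x = 6: [0↦4, 1↦2, 2↦0, 3↦9, 4↦7, 5↦5, 6↦3, 7↦1, 8↦10, 9↦8, 10↦6]  zeros at y ∈ {2}
  x = 7: [0↦8, 1↦2, 2↦3, 3↦0, 4↦4, 5↦4, 6↦0, 7↦3, 8↦2, 9↦8, 10↦10]  zeros at y ∈ {3, 6}
  x = 8: [0↦10, 1↦9, 2↦0, 3↦5, 4↦2, 5↦2, 6↦5, 7↦0, 8↦9, 9↦10, 10↦3]  zeros at y ∈ {2, 7}
  x = 9: [0↦0, 1↦2, 2↦3, 3↦3, 4↦2, 5↦0, 6↦8, 7↦4, 8↦10, 9↦4, 10↦8]  zeros at y ∈ {0, 5}
  x = 10: [0↦1, 1↦4, 2↦2, 3↦6, 4↦5, 5↦10, 6↦10, 7↦5, 8↦6, 9↦2, 10↦4]  zeros at y ∈ ∅
Collecting zeros: affine points = {(0, 5), (2, 3), (2, 7), (3, 2), (3, 3), (4, 5), (4, 7), (6, 2), (7, 3), (7, 6), (8, 2), (8, 7), (9, 0), (9, 5)}.
Total count |C(F_11)_aff| = 14.


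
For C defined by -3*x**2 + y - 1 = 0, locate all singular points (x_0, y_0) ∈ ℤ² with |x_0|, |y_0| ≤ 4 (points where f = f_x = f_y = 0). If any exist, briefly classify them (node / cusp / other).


No singular points in the scanned grid; C is smooth there.

Compute partial derivatives:
  f_x = -6*x.
  f_y = 1.
f_y = 1 is a nonzero constant, so f_y never vanishes: no point (x, y) can satisfy f = f_x = f_y = 0. In particular no (x, y) ∈ {−4, ..., 4}² is singular; the curve is smooth.


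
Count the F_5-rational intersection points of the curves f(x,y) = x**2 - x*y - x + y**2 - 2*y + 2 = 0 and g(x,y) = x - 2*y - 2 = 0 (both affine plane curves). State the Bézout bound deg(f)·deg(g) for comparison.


Common zeros: {(0, 4), (1, 2)}; count = 2; Bézout bound = 2.

deg(f) = 2, deg(g) = 1, so Bézout bound = 2.
Scan x ∈ F_5. For each x, list the y ∈ F_5 with f(x, y) ≡ 0 and those with g(x, y) ≡ 0 (mod 5); the common zeros in that column are the intersection.
  x = 0: f ≡ 0 at y ∈ {3, 4}; g ≡ 0 at y ∈ {4}; common: {4}.
  x = 1: f ≡ 0 at y ∈ {1, 2}; g ≡ 0 at y ∈ {2}; common: {2}.
  x = 2: f ≡ 0 at y ∈ {2}; g ≡ 0 at y ∈ {0}; common: ∅.
  x = 3: f ≡ 0 at y ∈ ∅; g ≡ 0 at y ∈ {3}; common: ∅.
  x = 4: f ≡ 0 at y ∈ {3}; g ≡ 0 at y ∈ {1}; common: ∅.
Collecting: common zeros = {(0, 4), (1, 2)}, so the count is 2.
Comparison with the Bézout bound: 2 ≤ 2 = deg(f)·deg(g), as expected for curves with no common component (the bound is attained).
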